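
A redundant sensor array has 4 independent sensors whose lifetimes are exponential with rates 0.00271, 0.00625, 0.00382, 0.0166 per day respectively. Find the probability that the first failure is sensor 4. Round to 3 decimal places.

0.565

The time to first failure is exponential with rate Σλ = 0.00271 + 0.00625 + 0.00382 + 0.0166 = 0.02938.
P(sensor 4 first) = λ_4/Σλ = 0.0166/0.02938 ≈ 0.565.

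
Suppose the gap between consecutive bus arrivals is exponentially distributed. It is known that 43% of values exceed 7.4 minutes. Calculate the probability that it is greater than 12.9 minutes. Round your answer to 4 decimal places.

e^(−λ·7.4) = 0.43 ⇒ λ = −ln(0.43)/7.4 = 0.11405.
P(X > 12.9) = e^(−0.11405·12.9) = e^(−1.4712) ≈ 0.2296.

0.2296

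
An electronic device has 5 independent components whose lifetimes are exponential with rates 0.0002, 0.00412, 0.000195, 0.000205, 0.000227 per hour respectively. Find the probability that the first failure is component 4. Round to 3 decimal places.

0.041

The time to first failure is exponential with rate Σλ = 0.0002 + 0.00412 + 0.000195 + 0.000205 + 0.000227 = 0.004947.
P(component 4 first) = λ_4/Σλ = 0.000205/0.004947 ≈ 0.041.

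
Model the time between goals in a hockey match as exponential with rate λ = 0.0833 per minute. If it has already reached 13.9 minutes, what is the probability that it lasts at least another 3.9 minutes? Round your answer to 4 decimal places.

The exponential is memoryless, so the remaining time is again Exp(λ): the condition X > 13.9 is irrelevant.
P(X > 3.9) = e^(−0.32487) ≈ 0.7226.

0.7226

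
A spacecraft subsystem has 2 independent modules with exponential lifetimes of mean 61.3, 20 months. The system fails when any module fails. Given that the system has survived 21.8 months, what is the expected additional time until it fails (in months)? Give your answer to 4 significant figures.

15.08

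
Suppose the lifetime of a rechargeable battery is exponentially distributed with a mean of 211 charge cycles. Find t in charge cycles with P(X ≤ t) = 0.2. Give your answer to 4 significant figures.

47.08

The rate is λ = 1/211 = 0.00473934 per charge cycle.
Set 1 − e^(−λt) = 0.2, so t = −ln(0.8)/λ = 0.22314/0.00473934 ≈ 47.0833 charge cycles.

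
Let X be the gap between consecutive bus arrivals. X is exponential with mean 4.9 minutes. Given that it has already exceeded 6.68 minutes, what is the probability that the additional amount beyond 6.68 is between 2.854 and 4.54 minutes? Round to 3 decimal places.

The rate is λ = 1/4.9 = 0.204082 per minute.
Memoryless: the residual past 6.68 is again Exp(λ).
P(2.854 < residual < 4.54) = e^(−λ·2.854) − e^(−λ·4.54) = 0.55853 − 0.39592 ≈ 0.163.

0.163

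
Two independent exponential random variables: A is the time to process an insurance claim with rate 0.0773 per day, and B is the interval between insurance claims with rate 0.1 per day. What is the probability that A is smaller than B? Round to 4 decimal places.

0.4360

λ_1 = 0.0773, λ_2 = 0.1.
For independent exponentials, P(A < B) = λ_1/(λ_1+λ_2) = 0.0773/0.1773 ≈ 0.4360.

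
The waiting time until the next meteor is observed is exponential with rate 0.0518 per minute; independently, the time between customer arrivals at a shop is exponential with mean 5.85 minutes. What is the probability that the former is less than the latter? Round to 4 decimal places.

λ_1 = 0.0518, λ_2 = 1/5.85 = 0.17094.
For independent exponentials, P(the former < the latter) = λ_1/(λ_1+λ_2) = 0.0518/0.22274 ≈ 0.2326.

0.2326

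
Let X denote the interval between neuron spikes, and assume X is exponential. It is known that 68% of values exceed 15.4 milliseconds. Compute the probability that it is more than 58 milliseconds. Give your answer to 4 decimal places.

e^(−λ·15.4) = 0.68 ⇒ λ = −ln(0.68)/15.4 = 0.025043.
P(X > 58) = e^(−0.025043·58) = e^(−1.4525) ≈ 0.2340.

0.2340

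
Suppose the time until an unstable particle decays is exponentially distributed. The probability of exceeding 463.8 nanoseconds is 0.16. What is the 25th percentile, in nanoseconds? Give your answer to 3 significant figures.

72.8

e^(−λ·463.8) = 0.16 ⇒ λ = −ln(0.16)/463.8 = 0.00395123.
25th percentile: 1 − e^(−λt) = 0.25, t = −ln(0.75)/λ = 72.8082 nanoseconds.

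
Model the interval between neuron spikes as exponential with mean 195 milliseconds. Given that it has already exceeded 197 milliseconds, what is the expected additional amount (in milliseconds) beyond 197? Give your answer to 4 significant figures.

195.0

The rate is λ = 1/195 = 0.00512821 per millisecond.
By memorylessness, the remaining amount past any threshold is again Exp(λ) with mean 1/λ = 195 milliseconds.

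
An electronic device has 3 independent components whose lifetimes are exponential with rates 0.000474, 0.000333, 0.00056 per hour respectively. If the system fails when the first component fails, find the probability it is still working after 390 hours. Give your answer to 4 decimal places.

0.5868

The time to first failure is exponential with rate Σλ = 0.000474 + 0.000333 + 0.00056 = 0.001367.
P(min > 390) = e^(−0.001367·390) = e^(−0.53313) ≈ 0.5868.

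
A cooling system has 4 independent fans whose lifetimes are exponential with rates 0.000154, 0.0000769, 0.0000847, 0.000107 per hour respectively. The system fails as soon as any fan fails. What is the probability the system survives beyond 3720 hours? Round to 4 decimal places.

0.2076

The time to first failure is exponential with rate Σλ = 0.000154 + 0.0000769 + 0.0000847 + 0.000107 = 0.0004226.
P(min > 3720) = e^(−0.0004226·3720) = e^(−1.5721) ≈ 0.2076.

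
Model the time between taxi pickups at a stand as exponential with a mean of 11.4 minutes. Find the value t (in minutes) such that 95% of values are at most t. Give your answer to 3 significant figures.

The rate is λ = 1/11.4 = 0.0877193 per minute.
Set 1 − e^(−λt) = 0.95, so t = −ln(0.05)/λ = 2.9957/0.0877193 ≈ 34.1513 minutes.

34.2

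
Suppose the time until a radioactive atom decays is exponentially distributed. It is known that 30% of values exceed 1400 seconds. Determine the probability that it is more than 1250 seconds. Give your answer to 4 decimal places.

0.3413

e^(−λ·1400) = 0.30 ⇒ λ = −ln(0.30)/1400 = 0.000859981.
P(X > 1250) = e^(−0.000859981·1250) = e^(−1.075) ≈ 0.3413.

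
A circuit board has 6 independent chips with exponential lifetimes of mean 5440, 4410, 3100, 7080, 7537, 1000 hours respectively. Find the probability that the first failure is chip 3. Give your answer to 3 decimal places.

Rates: λ_i = 1/mean_i → 0.000183824, 0.000226757, 0.000322581, 0.000141243, 0.000132679, 0.001; Σλ = 0.00200708.
P(chip 3 first) = λ_3/Σλ = 0.000322581/0.00200708 ≈ 0.161.

0.161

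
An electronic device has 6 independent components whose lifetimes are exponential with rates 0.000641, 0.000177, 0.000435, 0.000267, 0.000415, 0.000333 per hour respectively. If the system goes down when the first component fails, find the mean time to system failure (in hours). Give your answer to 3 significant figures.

441

The time to first failure is exponential with rate Σλ = 0.000641 + 0.000177 + 0.000435 + 0.000267 + 0.000415 + 0.000333 = 0.002268.
E[min] = 1/Σλ = 1/0.002268 = 440.917 hours.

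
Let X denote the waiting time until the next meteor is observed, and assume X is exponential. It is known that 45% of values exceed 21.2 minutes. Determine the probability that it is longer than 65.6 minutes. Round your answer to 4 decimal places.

e^(−λ·21.2) = 0.45 ⇒ λ = −ln(0.45)/21.2 = 0.0376655.
P(X > 65.6) = e^(−0.0376655·65.6) = e^(−2.4709) ≈ 0.0845.

0.0845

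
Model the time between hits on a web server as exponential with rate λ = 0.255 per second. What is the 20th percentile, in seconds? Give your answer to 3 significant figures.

Set 1 − e^(−λt) = 0.2, so t = −ln(0.8)/λ = 0.22314/0.255 ≈ 0.875073 seconds.

0.875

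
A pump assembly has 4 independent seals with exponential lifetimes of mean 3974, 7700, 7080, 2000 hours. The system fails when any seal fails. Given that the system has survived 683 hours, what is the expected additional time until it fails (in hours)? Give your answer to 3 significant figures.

First-failure rate Σλ = 1/3974 + 1/7700 + 1/7080 + 1/2000 = 0.00102275.
By memorylessness the expected residual is 1/Σλ = 977.757 hours, regardless of the 683 already elapsed.

978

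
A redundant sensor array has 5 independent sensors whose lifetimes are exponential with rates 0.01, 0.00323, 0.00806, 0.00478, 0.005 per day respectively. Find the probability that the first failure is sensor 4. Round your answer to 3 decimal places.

0.154

The time to first failure is exponential with rate Σλ = 0.01 + 0.00323 + 0.00806 + 0.00478 + 0.005 = 0.03107.
P(sensor 4 first) = λ_4/Σλ = 0.00478/0.03107 ≈ 0.154.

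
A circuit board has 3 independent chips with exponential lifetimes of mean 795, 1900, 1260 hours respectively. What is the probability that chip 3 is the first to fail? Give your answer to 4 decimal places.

Rates: λ_i = 1/mean_i → 0.00125786, 0.000526316, 0.000793651; Σλ = 0.00257783.
P(chip 3 first) = λ_3/Σλ = 0.000793651/0.00257783 ≈ 0.3079.

0.3079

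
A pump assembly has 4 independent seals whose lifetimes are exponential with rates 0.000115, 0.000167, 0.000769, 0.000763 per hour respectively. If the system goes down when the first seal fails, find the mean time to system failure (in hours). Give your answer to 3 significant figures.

551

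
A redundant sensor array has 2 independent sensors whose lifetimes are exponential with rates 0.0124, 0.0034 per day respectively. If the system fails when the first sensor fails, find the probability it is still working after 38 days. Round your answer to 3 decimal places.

The time to first failure is exponential with rate Σλ = 0.0124 + 0.0034 = 0.0158.
P(min > 38) = e^(−0.0158·38) = e^(−0.6004) ≈ 0.549.

0.549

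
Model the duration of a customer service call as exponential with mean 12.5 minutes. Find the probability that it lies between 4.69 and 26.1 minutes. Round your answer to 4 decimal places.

The rate is λ = 1/12.5 = 0.08 per minute.
P(4.69 < X < 26.1) = e^(−λ·4.69) − e^(−λ·26.1) = 0.68715 − 0.12393 ≈ 0.5632.

0.5632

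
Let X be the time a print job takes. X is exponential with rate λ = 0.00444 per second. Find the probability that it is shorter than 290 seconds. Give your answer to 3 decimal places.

0.724

P(X ≤ 290) = 1 − e^(−λ·290) = 1 − e^(−1.2876) ≈ 0.724.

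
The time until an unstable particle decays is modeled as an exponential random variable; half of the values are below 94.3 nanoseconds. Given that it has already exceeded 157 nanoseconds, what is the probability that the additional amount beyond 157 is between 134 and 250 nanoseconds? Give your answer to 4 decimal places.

For an exponential, median = ln(2)/λ, so λ = ln 2 / 94.3 = 0.00735045 per nanosecond.
Memoryless: the residual past 157 is again Exp(λ).
P(134 < residual < 250) = e^(−λ·134) − e^(−λ·250) = 0.37345 − 0.15920 ≈ 0.2143.

0.2143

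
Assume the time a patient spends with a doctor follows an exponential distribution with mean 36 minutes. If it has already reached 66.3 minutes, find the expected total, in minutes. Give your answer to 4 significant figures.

The rate is λ = 1/36 = 0.0277778 per minute.
By memorylessness, E[X | X > 66.3] = 66.3 + 1/λ = 66.3 + 36 = 102.3 minutes.

102.3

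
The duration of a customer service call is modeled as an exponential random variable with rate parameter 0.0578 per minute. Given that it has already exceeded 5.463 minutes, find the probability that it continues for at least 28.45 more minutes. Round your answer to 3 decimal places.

0.193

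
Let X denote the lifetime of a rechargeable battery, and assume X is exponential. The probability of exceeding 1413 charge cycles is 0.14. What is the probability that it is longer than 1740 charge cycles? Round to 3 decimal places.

0.089

e^(−λ·1413) = 0.14 ⇒ λ = −ln(0.14)/1413 = 0.00139145.
P(X > 1740) = e^(−0.00139145·1740) = e^(−2.4211) ≈ 0.089.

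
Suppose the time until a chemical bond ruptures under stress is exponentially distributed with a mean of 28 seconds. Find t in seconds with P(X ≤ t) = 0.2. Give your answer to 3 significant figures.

6.25

The rate is λ = 1/28 = 0.0357143 per second.
Set 1 − e^(−λt) = 0.2, so t = −ln(0.8)/λ = 0.22314/0.0357143 ≈ 6.24802 seconds.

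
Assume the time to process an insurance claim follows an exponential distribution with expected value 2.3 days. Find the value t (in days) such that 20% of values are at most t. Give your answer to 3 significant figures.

0.513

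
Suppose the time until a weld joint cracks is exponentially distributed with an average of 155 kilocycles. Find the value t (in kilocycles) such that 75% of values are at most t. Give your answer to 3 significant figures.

The rate is λ = 1/155 = 0.00645161 per kilocycle.
Set 1 − e^(−λt) = 0.75, so t = −ln(0.25)/λ = 1.3863/0.00645161 ≈ 214.876 kilocycles.

215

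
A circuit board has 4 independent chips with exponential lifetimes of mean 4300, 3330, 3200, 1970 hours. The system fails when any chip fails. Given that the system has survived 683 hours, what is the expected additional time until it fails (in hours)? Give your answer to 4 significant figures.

First-failure rate Σλ = 1/4300 + 1/3330 + 1/3200 + 1/1970 = 0.00135297.
By memorylessness the expected residual is 1/Σλ = 739.113 hours, regardless of the 683 already elapsed.

739.1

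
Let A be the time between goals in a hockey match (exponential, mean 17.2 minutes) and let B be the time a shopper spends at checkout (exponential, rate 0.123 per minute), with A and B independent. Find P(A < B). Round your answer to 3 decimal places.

0.321

λ_1 = 1/17.2 = 0.0581395, λ_2 = 0.123.
For independent exponentials, P(A < B) = λ_1/(λ_1+λ_2) = 0.0581395/0.18114 ≈ 0.321.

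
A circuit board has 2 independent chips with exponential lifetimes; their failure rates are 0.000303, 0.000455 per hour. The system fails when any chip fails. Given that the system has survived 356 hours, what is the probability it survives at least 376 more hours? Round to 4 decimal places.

0.7520

Time to first failure ~ Exp(Σλ) with Σλ = 0.000758.
By memorylessness, P(T > 356+376 | T > 356) = P(T > 376) = e^(−0.000758·376) ≈ 0.7520.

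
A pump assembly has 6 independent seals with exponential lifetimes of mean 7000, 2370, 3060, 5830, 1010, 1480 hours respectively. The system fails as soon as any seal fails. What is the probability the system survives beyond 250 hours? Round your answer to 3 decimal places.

The first failure time is exponential with rate Σλ_i = 1/7000 + 1/2370 + 1/3060 + 1/5830 + 1/1010 + 1/1480 = 0.0027289 per hour.
P(min > 250) = e^(−0.0027289·250) = e^(−0.68222) ≈ 0.505.

0.505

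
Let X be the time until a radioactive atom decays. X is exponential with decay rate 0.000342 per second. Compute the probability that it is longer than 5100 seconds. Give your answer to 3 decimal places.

0.175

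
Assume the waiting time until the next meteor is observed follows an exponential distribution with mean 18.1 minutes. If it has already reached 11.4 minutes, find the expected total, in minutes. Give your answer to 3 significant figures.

29.5

The rate is λ = 1/18.1 = 0.0552486 per minute.
By memorylessness, E[X | X > 11.4] = 11.4 + 1/λ = 11.4 + 18.1 = 29.5 minutes.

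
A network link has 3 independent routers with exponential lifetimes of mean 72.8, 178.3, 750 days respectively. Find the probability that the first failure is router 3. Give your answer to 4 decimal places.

0.0645

Rates: λ_i = 1/mean_i → 0.0137363, 0.00560852, 0.00133333; Σλ = 0.0206781.
P(router 3 first) = λ_3/Σλ = 0.00133333/0.0206781 ≈ 0.0645.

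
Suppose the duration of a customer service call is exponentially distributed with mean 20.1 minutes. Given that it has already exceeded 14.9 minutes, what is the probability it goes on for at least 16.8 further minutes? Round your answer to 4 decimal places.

0.4335

The rate is λ = 1/20.1 = 0.0497512 per minute.
P(X > s+t | X > s) = e^(−λ(s+t))/e^(−λs) = e^(−λt), independent of s = 14.9.
P(X > 16.8) = e^(−0.83582) ≈ 0.4335.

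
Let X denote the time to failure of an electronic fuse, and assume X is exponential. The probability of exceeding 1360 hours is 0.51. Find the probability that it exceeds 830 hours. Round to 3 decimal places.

0.663

e^(−λ·1360) = 0.51 ⇒ λ = −ln(0.51)/1360 = 0.000495106.
P(X > 830) = e^(−0.000495106·830) = e^(−0.41094) ≈ 0.663.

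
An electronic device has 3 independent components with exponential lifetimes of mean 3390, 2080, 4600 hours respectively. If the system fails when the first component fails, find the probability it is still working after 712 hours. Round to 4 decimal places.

The first failure time is exponential with rate Σλ_i = 1/3390 + 1/2080 + 1/4600 = 0.000993146 per hour.
P(min > 712) = e^(−0.000993146·712) = e^(−0.70712) ≈ 0.4931.

0.4931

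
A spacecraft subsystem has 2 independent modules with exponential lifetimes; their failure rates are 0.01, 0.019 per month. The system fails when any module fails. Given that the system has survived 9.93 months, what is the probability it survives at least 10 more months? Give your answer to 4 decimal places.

0.7483

Time to first failure ~ Exp(Σλ) with Σλ = 0.029.
By memorylessness, P(T > 9.93+10 | T > 9.93) = P(T > 10) = e^(−0.029·10) ≈ 0.7483.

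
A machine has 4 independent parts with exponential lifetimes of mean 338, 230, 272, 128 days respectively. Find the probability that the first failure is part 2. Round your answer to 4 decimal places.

0.2313

Rates: λ_i = 1/mean_i → 0.00295858, 0.00434783, 0.00367647, 0.0078125; Σλ = 0.0187954.
P(part 2 first) = λ_2/Σλ = 0.00434783/0.0187954 ≈ 0.2313.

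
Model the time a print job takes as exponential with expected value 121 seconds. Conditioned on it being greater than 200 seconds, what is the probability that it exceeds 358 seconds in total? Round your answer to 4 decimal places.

0.2710

The rate is λ = 1/121 = 0.00826446 per second.
The exponential is memoryless, so the remaining time is again Exp(λ): the condition X > 200 is irrelevant.
P(X > 158) = e^(−1.3058) ≈ 0.2710.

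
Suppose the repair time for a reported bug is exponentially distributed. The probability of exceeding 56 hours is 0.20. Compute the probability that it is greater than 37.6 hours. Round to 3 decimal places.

0.339

e^(−λ·56) = 0.20 ⇒ λ = −ln(0.20)/56 = 0.02874.
P(X > 37.6) = e^(−0.02874·37.6) = e^(−1.0806) ≈ 0.339.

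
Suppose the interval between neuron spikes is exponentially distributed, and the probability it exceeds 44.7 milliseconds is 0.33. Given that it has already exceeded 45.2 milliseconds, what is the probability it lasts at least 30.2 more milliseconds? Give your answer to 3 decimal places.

0.473

From e^(−λ·44.7) = 0.33, λ = −ln(0.33)/44.7 = 0.0248023.
Memoryless: P(X > 45.2+30.2 | X > 45.2) = P(X > 30.2) = e^(−0.0248023·30.2) ≈ 0.473.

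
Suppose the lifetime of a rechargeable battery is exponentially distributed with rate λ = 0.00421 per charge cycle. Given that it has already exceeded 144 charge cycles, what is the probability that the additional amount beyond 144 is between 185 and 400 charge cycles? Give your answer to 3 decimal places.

Memoryless: the residual past 144 is again Exp(λ).
P(185 < residual < 400) = e^(−λ·185) − e^(−λ·400) = 0.45893 − 0.18563 ≈ 0.273.

0.273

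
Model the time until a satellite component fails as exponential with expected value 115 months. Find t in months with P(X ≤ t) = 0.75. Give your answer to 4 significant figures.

159.4

The rate is λ = 1/115 = 0.00869565 per month.
Set 1 − e^(−λt) = 0.75, so t = −ln(0.25)/λ = 1.3863/0.00869565 ≈ 159.424 months.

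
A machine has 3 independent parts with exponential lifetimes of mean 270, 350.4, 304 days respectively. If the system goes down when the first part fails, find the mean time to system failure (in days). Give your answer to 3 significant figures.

102

The first failure time is exponential with rate Σλ_i = 1/270 + 1/350.4 + 1/304 = 0.00984706 per day.
E[min] = 1/Σλ = 1/0.00984706 = 101.553 days.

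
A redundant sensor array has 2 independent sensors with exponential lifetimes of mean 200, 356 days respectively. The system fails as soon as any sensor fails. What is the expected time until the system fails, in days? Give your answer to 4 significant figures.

The first failure time is exponential with rate Σλ_i = 1/200 + 1/356 = 0.00780899 per day.
E[min] = 1/Σλ = 1/0.00780899 = 128.058 days.

128.1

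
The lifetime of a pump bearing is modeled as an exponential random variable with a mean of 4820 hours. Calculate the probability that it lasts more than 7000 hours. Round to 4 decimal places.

The rate is λ = 1/4820 = 0.000207469 per hour.
P(X > 7000) = e^(−λ·7000) = e^(−1.4523) ≈ 0.2340.

0.2340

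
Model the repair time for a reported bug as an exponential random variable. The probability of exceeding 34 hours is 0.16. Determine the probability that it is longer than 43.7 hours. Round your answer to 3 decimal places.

e^(−λ·34) = 0.16 ⇒ λ = −ln(0.16)/34 = 0.0538995.
P(X > 43.7) = e^(−0.0538995·43.7) = e^(−2.3554) ≈ 0.095.

0.095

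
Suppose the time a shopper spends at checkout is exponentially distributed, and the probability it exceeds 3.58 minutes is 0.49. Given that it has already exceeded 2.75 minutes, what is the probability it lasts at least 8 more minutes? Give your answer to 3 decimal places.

0.203

From e^(−λ·3.58) = 0.49, λ = −ln(0.49)/3.58 = 0.19926.
Memoryless: P(X > 2.75+8 | X > 2.75) = P(X > 8) = e^(−0.19926·8) ≈ 0.203.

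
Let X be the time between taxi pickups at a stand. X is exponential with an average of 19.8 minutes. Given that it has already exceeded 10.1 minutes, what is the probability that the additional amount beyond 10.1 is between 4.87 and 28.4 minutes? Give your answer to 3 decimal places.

The rate is λ = 1/19.8 = 0.0505051 per minute.
Memoryless: the residual past 10.1 is again Exp(λ).
P(4.87 < residual < 28.4) = e^(−λ·4.87) − e^(−λ·28.4) = 0.78195 − 0.23827 ≈ 0.544.

0.544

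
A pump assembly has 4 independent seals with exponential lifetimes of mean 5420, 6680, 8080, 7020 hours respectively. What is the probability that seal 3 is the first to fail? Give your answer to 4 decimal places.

Rates: λ_i = 1/mean_i → 0.000184502, 0.000149701, 0.000123762, 0.00014245; Σλ = 0.000600415.
P(seal 3 first) = λ_3/Σλ = 0.000123762/0.000600415 ≈ 0.2061.

0.2061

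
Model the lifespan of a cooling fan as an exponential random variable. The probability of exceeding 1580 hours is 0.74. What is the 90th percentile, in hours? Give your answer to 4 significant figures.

e^(−λ·1580) = 0.74 ⇒ λ = −ln(0.74)/1580 = 0.000190573.
90th percentile: 1 − e^(−λt) = 0.9, t = −ln(0.1)/λ = 12082.4 hours.

12080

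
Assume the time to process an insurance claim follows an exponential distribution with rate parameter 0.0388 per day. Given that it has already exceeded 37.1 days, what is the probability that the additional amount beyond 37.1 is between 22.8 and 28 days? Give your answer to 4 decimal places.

Memoryless: the residual past 37.1 is again Exp(λ).
P(22.8 < residual < 28) = e^(−λ·22.8) − e^(−λ·28) = 0.41286 − 0.33743 ≈ 0.0754.

0.0754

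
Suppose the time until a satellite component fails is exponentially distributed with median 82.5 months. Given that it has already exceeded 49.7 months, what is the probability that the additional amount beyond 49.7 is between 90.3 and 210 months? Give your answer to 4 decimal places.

0.2970

For an exponential, median = ln(2)/λ, so λ = ln 2 / 82.5 = 0.00840178 per month.
Memoryless: the residual past 49.7 is again Exp(λ).
P(90.3 < residual < 210) = e^(−λ·90.3) − e^(−λ·210) = 0.46828 − 0.17129 ≈ 0.2970.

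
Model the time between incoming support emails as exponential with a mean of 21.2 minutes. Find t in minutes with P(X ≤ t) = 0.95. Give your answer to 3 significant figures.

The rate is λ = 1/21.2 = 0.0471698 per minute.
Set 1 − e^(−λt) = 0.95, so t = −ln(0.05)/λ = 2.9957/0.0471698 ≈ 63.5095 minutes.

63.5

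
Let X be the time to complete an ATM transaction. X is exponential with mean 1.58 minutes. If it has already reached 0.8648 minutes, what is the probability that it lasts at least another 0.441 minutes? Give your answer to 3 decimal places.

0.756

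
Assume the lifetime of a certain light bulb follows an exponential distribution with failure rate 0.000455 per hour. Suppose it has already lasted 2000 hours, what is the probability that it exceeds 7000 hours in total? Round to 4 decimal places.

By the memoryless property, P(X > 2000+5000 | X > 2000) = P(X > 5000).
P(X > 5000) = e^(−2.275) ≈ 0.1028.

0.1028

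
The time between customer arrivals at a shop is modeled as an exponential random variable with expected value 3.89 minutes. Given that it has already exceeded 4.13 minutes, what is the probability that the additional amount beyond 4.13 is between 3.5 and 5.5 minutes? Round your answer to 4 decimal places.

The rate is λ = 1/3.89 = 0.257069 per minute.
Memoryless: the residual past 4.13 is again Exp(λ).
P(3.5 < residual < 5.5) = e^(−λ·3.5) − e^(−λ·5.5) = 0.40667 − 0.24320 ≈ 0.1635.

0.1635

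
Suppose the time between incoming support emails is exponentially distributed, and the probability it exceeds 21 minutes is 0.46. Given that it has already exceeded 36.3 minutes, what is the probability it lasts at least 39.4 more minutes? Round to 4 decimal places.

From e^(−λ·21) = 0.46, λ = −ln(0.46)/21 = 0.0369776.
Memoryless: P(X > 36.3+39.4 | X > 36.3) = P(X > 39.4) = e^(−0.0369776·39.4) ≈ 0.2330.

0.2330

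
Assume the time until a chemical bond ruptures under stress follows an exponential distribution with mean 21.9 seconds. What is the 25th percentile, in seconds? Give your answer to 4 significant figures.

The rate is λ = 1/21.9 = 0.0456621 per second.
Set 1 − e^(−λt) = 0.25, so t = −ln(0.75)/λ = 0.28768/0.0456621 ≈ 6.30024 seconds.

6.300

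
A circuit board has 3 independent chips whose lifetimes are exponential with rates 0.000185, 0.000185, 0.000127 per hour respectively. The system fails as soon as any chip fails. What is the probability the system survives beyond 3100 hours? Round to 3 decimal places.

0.214

The time to first failure is exponential with rate Σλ = 0.000185 + 0.000185 + 0.000127 = 0.000497.
P(min > 3100) = e^(−0.000497·3100) = e^(−1.5407) ≈ 0.214.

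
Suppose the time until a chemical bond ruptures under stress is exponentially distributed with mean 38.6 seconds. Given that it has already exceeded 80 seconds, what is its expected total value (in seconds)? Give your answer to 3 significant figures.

The rate is λ = 1/38.6 = 0.0259067 per second.
By memorylessness, E[X | X > 80] = 80 + 1/λ = 80 + 38.6 = 118.6 seconds.

119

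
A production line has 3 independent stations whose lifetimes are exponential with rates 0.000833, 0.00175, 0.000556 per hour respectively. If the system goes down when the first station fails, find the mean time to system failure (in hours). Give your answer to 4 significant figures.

The time to first failure is exponential with rate Σλ = 0.000833 + 0.00175 + 0.000556 = 0.003139.
E[min] = 1/Σλ = 1/0.003139 = 318.573 hours.

318.6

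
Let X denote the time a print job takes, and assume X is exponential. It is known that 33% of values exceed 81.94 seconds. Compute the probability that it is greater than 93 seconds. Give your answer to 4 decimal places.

0.2841

e^(−λ·81.94) = 0.33 ⇒ λ = −ln(0.33)/81.94 = 0.0135302.
P(X > 93) = e^(−0.0135302·93) = e^(−1.2583) ≈ 0.2841.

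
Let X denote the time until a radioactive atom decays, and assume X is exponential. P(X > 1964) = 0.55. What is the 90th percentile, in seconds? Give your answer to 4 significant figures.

e^(−λ·1964) = 0.55 ⇒ λ = −ln(0.55)/1964 = 0.000304398.
90th percentile: 1 − e^(−λt) = 0.9, t = −ln(0.1)/λ = 7564.4 seconds.

7564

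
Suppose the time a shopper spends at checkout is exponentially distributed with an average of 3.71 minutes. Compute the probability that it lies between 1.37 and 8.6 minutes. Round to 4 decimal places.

0.5928

The rate is λ = 1/3.71 = 0.269542 per minute.
P(1.37 < X < 8.6) = e^(−λ·1.37) − e^(−λ·8.6) = 0.69124 − 0.09846 ≈ 0.5928.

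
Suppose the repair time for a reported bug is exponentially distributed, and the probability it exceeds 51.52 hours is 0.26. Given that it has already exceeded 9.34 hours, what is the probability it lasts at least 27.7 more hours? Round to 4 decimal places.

From e^(−λ·51.52) = 0.26, λ = −ln(0.26)/51.52 = 0.0261466.
Memoryless: P(X > 9.34+27.7 | X > 9.34) = P(X > 27.7) = e^(−0.0261466·27.7) ≈ 0.4847.

0.4847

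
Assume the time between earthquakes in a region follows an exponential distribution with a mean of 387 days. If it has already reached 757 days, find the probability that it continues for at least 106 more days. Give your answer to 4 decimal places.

The rate is λ = 1/387 = 0.00258398 per day.
P(X > s+t | X > s) = e^(−λ(s+t))/e^(−λs) = e^(−λt), independent of s = 757.
P(X > 106) = e^(−0.2739) ≈ 0.7604.

0.7604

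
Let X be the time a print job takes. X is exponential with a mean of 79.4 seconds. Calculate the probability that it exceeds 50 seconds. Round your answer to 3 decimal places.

0.533

The rate is λ = 1/79.4 = 0.0125945 per second.
P(X > 50) = e^(−λ·50) = e^(−0.62972) ≈ 0.533.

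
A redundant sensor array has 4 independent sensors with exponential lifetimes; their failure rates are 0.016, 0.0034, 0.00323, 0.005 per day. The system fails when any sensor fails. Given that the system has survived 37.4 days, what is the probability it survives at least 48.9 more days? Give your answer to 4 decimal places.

0.2590

Time to first failure ~ Exp(Σλ) with Σλ = 0.02763.
By memorylessness, P(T > 37.4+48.9 | T > 37.4) = P(T > 48.9) = e^(−0.02763·48.9) ≈ 0.2590.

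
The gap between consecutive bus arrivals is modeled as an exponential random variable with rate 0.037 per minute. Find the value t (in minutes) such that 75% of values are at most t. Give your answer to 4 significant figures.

37.47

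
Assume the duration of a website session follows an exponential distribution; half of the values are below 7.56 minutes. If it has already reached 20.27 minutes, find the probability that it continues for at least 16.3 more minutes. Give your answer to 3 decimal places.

0.224

For an exponential, median = ln(2)/λ, so λ = ln 2 / 7.56 = 0.0916861 per minute.
The exponential is memoryless, so the remaining time is again Exp(λ): the condition X > 20.27 is irrelevant.
P(X > 16.3) = e^(−1.4945) ≈ 0.224.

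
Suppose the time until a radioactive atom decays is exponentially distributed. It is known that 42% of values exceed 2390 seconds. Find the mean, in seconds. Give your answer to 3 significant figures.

e^(−λ·2390) = 0.42 ⇒ λ = −ln(0.42)/2390 = 0.000362971.
Mean = 1/λ = 2755.04 seconds.

2760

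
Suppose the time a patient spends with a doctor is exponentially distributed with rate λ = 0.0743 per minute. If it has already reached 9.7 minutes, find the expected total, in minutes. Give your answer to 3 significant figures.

By memorylessness, E[X | X > 9.7] = 9.7 + 1/λ = 9.7 + 13.459 = 23.159 minutes.

23.2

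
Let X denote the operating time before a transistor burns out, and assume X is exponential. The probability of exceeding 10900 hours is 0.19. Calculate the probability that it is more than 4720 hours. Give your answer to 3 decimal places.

0.487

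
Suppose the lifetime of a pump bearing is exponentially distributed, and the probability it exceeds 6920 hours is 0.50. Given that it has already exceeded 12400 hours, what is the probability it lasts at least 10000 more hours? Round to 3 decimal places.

0.367

From e^(−λ·6920) = 0.50, λ = −ln(0.50)/6920 = 0.000100166.
Memoryless: P(X > 12400+10000 | X > 12400) = P(X > 10000) = e^(−0.000100166·10000) ≈ 0.367.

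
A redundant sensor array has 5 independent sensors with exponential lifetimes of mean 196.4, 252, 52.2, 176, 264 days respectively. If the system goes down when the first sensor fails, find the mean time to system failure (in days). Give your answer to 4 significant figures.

The first failure time is exponential with rate Σλ_i = 1/196.4 + 1/252 + 1/52.2 + 1/176 + 1/264 = 0.0376867 per day.
E[min] = 1/Σλ = 1/0.0376867 = 26.5346 days.

26.53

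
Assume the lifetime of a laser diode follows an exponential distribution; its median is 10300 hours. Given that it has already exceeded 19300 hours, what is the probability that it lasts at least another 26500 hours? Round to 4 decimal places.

0.1681

For an exponential, median = ln(2)/λ, so λ = ln 2 / 10300 = 0.0000672958 per hour.
P(X > s+t | X > s) = e^(−λ(s+t))/e^(−λs) = e^(−λt), independent of s = 19300.
P(X > 26500) = e^(−1.7833) ≈ 0.1681.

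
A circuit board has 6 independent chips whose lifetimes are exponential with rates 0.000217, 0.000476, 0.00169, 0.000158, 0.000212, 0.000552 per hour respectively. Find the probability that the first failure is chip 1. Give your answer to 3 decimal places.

The time to first failure is exponential with rate Σλ = 0.000217 + 0.000476 + 0.00169 + 0.000158 + 0.000212 + 0.000552 = 0.003305.
P(chip 1 first) = λ_1/Σλ = 0.000217/0.003305 ≈ 0.066.

0.066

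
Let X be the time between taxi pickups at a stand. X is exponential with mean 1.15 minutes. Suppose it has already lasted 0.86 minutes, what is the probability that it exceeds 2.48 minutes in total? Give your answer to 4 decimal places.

The rate is λ = 1/1.15 = 0.869565 per minute.
P(X > s+t | X > s) = e^(−λ(s+t))/e^(−λs) = e^(−λt), independent of s = 0.86.
P(X > 1.62) = e^(−1.4087) ≈ 0.2445.

0.2445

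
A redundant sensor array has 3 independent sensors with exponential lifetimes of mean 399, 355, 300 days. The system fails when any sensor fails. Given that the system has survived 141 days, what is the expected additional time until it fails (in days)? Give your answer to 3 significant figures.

116

First-failure rate Σλ = 1/399 + 1/355 + 1/300 = 0.0086565.
By memorylessness the expected residual is 1/Σλ = 115.52 days, regardless of the 141 already elapsed.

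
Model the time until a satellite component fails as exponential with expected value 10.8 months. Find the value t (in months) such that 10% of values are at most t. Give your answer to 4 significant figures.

The rate is λ = 1/10.8 = 0.0925926 per month.
Set 1 − e^(−λt) = 0.1, so t = −ln(0.9)/λ = 0.10536/0.0925926 ≈ 1.13789 months.

1.138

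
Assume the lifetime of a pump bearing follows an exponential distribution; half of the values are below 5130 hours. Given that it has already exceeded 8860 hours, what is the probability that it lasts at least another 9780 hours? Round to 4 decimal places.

0.2668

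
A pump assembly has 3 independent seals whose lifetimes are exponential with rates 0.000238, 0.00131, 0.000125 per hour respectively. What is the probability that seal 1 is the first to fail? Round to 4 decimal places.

The time to first failure is exponential with rate Σλ = 0.000238 + 0.00131 + 0.000125 = 0.001673.
P(seal 1 first) = λ_1/Σλ = 0.000238/0.001673 ≈ 0.1423.

0.1423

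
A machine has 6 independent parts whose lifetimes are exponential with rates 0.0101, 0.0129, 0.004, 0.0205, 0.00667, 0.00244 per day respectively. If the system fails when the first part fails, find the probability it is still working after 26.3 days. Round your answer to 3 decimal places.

The time to first failure is exponential with rate Σλ = 0.0101 + 0.0129 + 0.004 + 0.0205 + 0.00667 + 0.00244 = 0.05661.
P(min > 26.3) = e^(−0.05661·26.3) = e^(−1.4888) ≈ 0.226.

0.226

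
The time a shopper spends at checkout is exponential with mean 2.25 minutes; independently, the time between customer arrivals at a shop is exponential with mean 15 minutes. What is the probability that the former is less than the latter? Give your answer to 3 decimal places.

λ_1 = 1/2.25 = 0.444444, λ_2 = 1/15 = 0.0666667.
For independent exponentials, P(the former < the latter) = λ_1/(λ_1+λ_2) = 0.444444/0.511111 ≈ 0.870.

0.870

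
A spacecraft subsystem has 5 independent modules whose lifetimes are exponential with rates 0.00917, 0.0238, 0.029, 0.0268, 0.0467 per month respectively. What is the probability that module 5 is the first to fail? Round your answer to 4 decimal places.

The time to first failure is exponential with rate Σλ = 0.00917 + 0.0238 + 0.029 + 0.0268 + 0.0467 = 0.13547.
P(module 5 first) = λ_5/Σλ = 0.0467/0.13547 ≈ 0.3447.

0.3447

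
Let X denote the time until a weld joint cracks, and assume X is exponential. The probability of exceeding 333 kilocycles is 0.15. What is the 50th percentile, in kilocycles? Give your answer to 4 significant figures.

121.7

e^(−λ·333) = 0.15 ⇒ λ = −ln(0.15)/333 = 0.00569706.
50th percentile: 1 − e^(−λt) = 0.5, t = −ln(0.5)/λ = 121.668 kilocycles.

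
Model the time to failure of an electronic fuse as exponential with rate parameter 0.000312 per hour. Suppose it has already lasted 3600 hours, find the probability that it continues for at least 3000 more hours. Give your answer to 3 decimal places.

0.392

By the memoryless property, P(X > 3600+3000 | X > 3600) = P(X > 3000).
P(X > 3000) = e^(−0.936) ≈ 0.392.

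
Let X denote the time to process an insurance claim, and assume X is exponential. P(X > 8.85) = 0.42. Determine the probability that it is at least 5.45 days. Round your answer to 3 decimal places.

0.586

e^(−λ·8.85) = 0.42 ⇒ λ = −ln(0.42)/8.85 = 0.0980227.
P(X > 5.45) = e^(−0.0980227·5.45) = e^(−0.53422) ≈ 0.586.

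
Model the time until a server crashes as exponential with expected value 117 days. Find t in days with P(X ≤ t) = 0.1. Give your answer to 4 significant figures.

The rate is λ = 1/117 = 0.00854701 per day.
Set 1 − e^(−λt) = 0.1, so t = −ln(0.9)/λ = 0.10536/0.00854701 ≈ 12.3272 days.

12.33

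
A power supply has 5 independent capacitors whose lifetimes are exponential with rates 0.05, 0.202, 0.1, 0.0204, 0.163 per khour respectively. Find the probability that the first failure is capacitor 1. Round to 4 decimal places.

0.0934

The time to first failure is exponential with rate Σλ = 0.05 + 0.202 + 0.1 + 0.0204 + 0.163 = 0.5354.
P(capacitor 1 first) = λ_1/Σλ = 0.05/0.5354 ≈ 0.0934.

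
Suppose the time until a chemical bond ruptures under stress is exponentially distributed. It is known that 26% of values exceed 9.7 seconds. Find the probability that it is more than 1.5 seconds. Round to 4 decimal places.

0.8120

e^(−λ·9.7) = 0.26 ⇒ λ = −ln(0.26)/9.7 = 0.138874.
P(X > 1.5) = e^(−0.138874·1.5) = e^(−0.20831) ≈ 0.8120.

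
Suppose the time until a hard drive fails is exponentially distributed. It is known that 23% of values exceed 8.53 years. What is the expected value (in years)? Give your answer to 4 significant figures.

e^(−λ·8.53) = 0.23 ⇒ λ = −ln(0.23)/8.53 = 0.172295.
Mean = 1/λ = 5.804 years.

5.804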